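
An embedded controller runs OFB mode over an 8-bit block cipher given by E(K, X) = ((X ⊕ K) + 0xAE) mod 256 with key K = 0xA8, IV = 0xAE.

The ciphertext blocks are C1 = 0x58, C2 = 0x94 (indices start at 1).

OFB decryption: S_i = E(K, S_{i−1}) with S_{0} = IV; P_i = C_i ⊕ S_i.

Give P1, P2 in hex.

P1: S = E(K, 0xAE) = 0xB4; 0x58 ⊕ 0xB4 = 0xEC.
P2: S = E(K, 0xB4) = 0xCA; 0x94 ⊕ 0xCA = 0x5E.

P1 = 0xEC, P2 = 0x5E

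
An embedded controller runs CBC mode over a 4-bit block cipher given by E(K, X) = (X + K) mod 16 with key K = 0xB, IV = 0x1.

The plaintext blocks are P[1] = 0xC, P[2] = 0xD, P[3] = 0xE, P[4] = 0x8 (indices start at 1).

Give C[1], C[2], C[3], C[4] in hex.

C[1] = 0x8, C[2] = 0x0, C[3] = 0x9, C[4] = 0xC

CBC encryption: C_i = E(K, P_i ⊕ C_{i−1}), with C_{0} = IV.
C[1]: P[1] ⊕ 0x1 = 0xD; E(K, 0xD) = 0x8.
C[2]: P[2] ⊕ 0x8 = 0x5; E(K, 0x5) = 0x0.
C[3]: P[3] ⊕ 0x0 = 0xE; E(K, 0xE) = 0x9.
C[4]: P[4] ⊕ 0x9 = 0x1; E(K, 0x1) = 0xC.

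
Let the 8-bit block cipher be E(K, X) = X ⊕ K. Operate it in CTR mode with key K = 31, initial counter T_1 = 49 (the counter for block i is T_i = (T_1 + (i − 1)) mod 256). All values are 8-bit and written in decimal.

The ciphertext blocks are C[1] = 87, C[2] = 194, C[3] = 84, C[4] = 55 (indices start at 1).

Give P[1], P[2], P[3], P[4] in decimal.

P[1] = 121, P[2] = 239, P[3] = 120, P[4] = 28

CTR decryption: S_i = E(K, T_i) where T_i is the counter for block i; P_i = C_i ⊕ S_i.
P[1]: T = 49, S = E(K, T) = 46; 87 ⊕ 46 = 121.
P[2]: T = 50, S = E(K, T) = 45; 194 ⊕ 45 = 239.
P[3]: T = 51, S = E(K, T) = 44; 84 ⊕ 44 = 120.
P[4]: T = 52, S = E(K, T) = 43; 55 ⊕ 43 = 28.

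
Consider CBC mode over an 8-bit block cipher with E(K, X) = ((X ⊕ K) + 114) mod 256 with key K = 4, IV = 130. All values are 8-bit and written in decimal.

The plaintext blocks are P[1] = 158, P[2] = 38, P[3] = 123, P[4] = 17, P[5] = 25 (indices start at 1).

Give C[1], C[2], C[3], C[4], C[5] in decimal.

C[1] = 138, C[2] = 26, C[3] = 215, C[4] = 52, C[5] = 155

CBC encryption: C_i = E(K, P_i ⊕ C_{i−1}), with C_{0} = IV.
C[1]: P[1] ⊕ 130 = 28; E(K, 28) = 138.
C[2]: P[2] ⊕ 138 = 172; E(K, 172) = 26.
C[3]: P[3] ⊕ 26 = 97; E(K, 97) = 215.
C[4]: P[4] ⊕ 215 = 198; E(K, 198) = 52.
C[5]: P[5] ⊕ 52 = 45; E(K, 45) = 155.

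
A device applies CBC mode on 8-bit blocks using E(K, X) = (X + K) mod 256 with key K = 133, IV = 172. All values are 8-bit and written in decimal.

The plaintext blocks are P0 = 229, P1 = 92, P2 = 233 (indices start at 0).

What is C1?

C1 = 23

CBC encryption: C_i = E(K, P_i ⊕ C_{i−1}), with C_{−1} = IV.
C0: P0 ⊕ 172 = 73; E(K, 73) = 206.
C1: P1 ⊕ 206 = 146; E(K, 146) = 23.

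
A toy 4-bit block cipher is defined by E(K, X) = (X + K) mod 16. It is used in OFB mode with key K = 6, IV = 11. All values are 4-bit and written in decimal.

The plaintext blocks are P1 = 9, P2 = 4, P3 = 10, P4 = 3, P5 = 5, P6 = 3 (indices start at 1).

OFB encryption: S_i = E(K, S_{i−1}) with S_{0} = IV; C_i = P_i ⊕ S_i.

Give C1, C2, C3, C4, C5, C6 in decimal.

C1 = 8, C2 = 3, C3 = 7, C4 = 0, C5 = 12, C6 = 12

C1: S = E(K, 11) = 1; 9 ⊕ 1 = 8.
C2: S = E(K, 1) = 7; 4 ⊕ 7 = 3.
C3: S = E(K, 7) = 13; 10 ⊕ 13 = 7.
C4: S = E(K, 13) = 3; 3 ⊕ 3 = 0.
C5: S = E(K, 3) = 9; 5 ⊕ 9 = 12.
C6: S = E(K, 9) = 15; 3 ⊕ 15 = 12.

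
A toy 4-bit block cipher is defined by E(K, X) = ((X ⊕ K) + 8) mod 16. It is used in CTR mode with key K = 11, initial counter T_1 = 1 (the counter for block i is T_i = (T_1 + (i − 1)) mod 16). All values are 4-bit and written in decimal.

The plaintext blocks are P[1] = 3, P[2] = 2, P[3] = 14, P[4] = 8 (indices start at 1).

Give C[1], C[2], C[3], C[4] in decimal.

CTR encryption: S_i = E(K, T_i) where T_i is the counter for block i; C_i = P_i ⊕ S_i.
C[1]: T = 1, S = E(K, T) = 2; 3 ⊕ 2 = 1.
C[2]: T = 2, S = E(K, T) = 1; 2 ⊕ 1 = 3.
C[3]: T = 3, S = E(K, T) = 0; 14 ⊕ 0 = 14.
C[4]: T = 4, S = E(K, T) = 7; 8 ⊕ 7 = 15.

C[1] = 1, C[2] = 3, C[3] = 14, C[4] = 15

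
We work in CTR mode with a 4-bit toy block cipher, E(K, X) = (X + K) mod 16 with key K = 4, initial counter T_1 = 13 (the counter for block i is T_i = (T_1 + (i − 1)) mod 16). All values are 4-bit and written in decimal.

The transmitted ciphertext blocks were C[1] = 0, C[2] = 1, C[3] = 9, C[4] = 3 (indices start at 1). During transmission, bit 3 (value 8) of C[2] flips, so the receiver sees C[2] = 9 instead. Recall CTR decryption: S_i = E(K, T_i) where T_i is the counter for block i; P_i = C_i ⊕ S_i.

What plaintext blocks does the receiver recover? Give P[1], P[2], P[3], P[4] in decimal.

Only C[2] changed, to 9. In CTR, a change in C_i flips the same bit in P_i only; the keystream is unaffected. Decrypting the received ciphertext:
P[1]: T = 13, S = E(K, T) = 1; 0 ⊕ 1 = 1.
P[2]: T = 14, S = E(K, T) = 2; 9 ⊕ 2 = 11.
P[3]: T = 15, S = E(K, T) = 3; 9 ⊕ 3 = 10.
P[4]: T = 0, S = E(K, T) = 4; 3 ⊕ 4 = 7.
Blocks that differ from the original plaintext: P[2].

P[1] = 1, P[2] = 11, P[3] = 10, P[4] = 7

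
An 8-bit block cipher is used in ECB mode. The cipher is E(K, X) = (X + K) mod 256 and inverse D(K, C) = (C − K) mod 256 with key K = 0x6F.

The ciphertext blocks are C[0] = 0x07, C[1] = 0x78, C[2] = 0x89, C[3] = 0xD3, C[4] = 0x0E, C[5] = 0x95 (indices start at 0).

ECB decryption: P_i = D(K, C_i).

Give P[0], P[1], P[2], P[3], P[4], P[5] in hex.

P[0] = 0x98, P[1] = 0x09, P[2] = 0x1A, P[3] = 0x64, P[4] = 0x9F, P[5] = 0x26

P[0]: D(K, 0x07) = 0x98.
P[1]: D(K, 0x78) = 0x09.
P[2]: D(K, 0x89) = 0x1A.
P[3]: D(K, 0xD3) = 0x64.
P[4]: D(K, 0x0E) = 0x9F.
P[5]: D(K, 0x95) = 0x26.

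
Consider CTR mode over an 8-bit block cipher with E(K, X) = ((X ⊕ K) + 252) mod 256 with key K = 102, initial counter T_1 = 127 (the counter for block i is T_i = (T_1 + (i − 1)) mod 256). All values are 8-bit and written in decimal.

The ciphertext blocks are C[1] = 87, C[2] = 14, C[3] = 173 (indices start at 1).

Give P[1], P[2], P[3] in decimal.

CTR decryption: S_i = E(K, T_i) where T_i is the counter for block i; P_i = C_i ⊕ S_i.
P[1]: T = 127, S = E(K, T) = 21; 87 ⊕ 21 = 66.
P[2]: T = 128, S = E(K, T) = 226; 14 ⊕ 226 = 236.
P[3]: T = 129, S = E(K, T) = 227; 173 ⊕ 227 = 78.

P[1] = 66, P[2] = 236, P[3] = 78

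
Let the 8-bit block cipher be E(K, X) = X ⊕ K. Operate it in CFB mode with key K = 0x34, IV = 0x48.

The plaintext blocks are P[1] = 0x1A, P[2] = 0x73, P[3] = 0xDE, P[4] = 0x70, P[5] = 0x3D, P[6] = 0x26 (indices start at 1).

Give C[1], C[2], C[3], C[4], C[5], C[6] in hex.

CFB encryption: C_i = P_i ⊕ E(K, C_{i−1}), with C_{0} = IV.
C[1]: E(K, 0x48) = 0x7C; 0x1A ⊕ 0x7C = 0x66.
C[2]: E(K, 0x66) = 0x52; 0x73 ⊕ 0x52 = 0x21.
C[3]: E(K, 0x21) = 0x15; 0xDE ⊕ 0x15 = 0xCB.
C[4]: E(K, 0xCB) = 0xFF; 0x70 ⊕ 0xFF = 0x8F.
C[5]: E(K, 0x8F) = 0xBB; 0x3D ⊕ 0xBB = 0x86.
C[6]: E(K, 0x86) = 0xB2; 0x26 ⊕ 0xB2 = 0x94.

C[1] = 0x66, C[2] = 0x21, C[3] = 0xCB, C[4] = 0x8F, C[5] = 0x86, C[6] = 0x94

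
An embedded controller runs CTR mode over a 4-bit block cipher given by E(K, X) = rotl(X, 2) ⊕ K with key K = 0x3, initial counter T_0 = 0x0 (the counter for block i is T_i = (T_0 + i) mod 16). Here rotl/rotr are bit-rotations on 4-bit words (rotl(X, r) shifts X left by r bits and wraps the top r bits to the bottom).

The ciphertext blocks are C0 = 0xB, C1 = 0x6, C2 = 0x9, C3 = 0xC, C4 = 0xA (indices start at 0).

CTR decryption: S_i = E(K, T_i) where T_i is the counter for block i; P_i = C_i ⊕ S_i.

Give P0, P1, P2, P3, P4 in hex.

P0: T = 0x0, S = E(K, T) = 0x3; 0xB ⊕ 0x3 = 0x8.
P1: T = 0x1, S = E(K, T) = 0x7; 0x6 ⊕ 0x7 = 0x1.
P2: T = 0x2, S = E(K, T) = 0xB; 0x9 ⊕ 0xB = 0x2.
P3: T = 0x3, S = E(K, T) = 0xF; 0xC ⊕ 0xF = 0x3.
P4: T = 0x4, S = E(K, T) = 0x2; 0xA ⊕ 0x2 = 0x8.

P0 = 0x8, P1 = 0x1, P2 = 0x2, P3 = 0x3, P4 = 0x8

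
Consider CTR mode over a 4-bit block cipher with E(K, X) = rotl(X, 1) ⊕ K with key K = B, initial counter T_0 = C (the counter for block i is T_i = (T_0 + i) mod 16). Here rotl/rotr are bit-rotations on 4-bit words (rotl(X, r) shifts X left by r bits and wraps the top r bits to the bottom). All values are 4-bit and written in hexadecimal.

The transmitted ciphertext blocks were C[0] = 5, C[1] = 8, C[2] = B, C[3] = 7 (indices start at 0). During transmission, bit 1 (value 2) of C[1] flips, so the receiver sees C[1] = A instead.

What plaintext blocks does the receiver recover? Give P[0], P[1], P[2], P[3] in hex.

CTR decryption: S_i = E(K, T_i) where T_i is the counter for block i; P_i = C_i ⊕ S_i.
Only C[1] changed, to A. In CTR, a change in C_i flips the same bit in P_i only; the keystream is unaffected. Decrypting the received ciphertext:
P[0]: T = C, S = E(K, T) = 2; 5 ⊕ 2 = 7.
P[1]: T = D, S = E(K, T) = 0; A ⊕ 0 = A.
P[2]: T = E, S = E(K, T) = 6; B ⊕ 6 = D.
P[3]: T = F, S = E(K, T) = 4; 7 ⊕ 4 = 3.
Blocks that differ from the original plaintext: P[1].

P[0] = 7, P[1] = A, P[2] = D, P[3] = 3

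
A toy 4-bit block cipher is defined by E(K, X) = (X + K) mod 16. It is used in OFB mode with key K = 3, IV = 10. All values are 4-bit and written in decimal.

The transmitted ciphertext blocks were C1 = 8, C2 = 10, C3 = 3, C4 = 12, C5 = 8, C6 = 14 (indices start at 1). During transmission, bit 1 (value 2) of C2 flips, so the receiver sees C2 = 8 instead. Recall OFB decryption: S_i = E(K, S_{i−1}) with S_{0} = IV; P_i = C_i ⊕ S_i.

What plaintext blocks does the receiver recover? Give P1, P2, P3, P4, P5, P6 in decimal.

Only C2 changed, to 8. In OFB, a change in C_i flips the same bit in P_i only; the keystream is unaffected. Decrypting the received ciphertext:
P1: S = E(K, 10) = 13; 8 ⊕ 13 = 5.
P2: S = E(K, 13) = 0; 8 ⊕ 0 = 8.
P3: S = E(K, 0) = 3; 3 ⊕ 3 = 0.
P4: S = E(K, 3) = 6; 12 ⊕ 6 = 10.
P5: S = E(K, 6) = 9; 8 ⊕ 9 = 1.
P6: S = E(K, 9) = 12; 14 ⊕ 12 = 2.
Blocks that differ from the original plaintext: P2.

P1 = 5, P2 = 8, P3 = 0, P4 = 10, P5 = 1, P6 = 2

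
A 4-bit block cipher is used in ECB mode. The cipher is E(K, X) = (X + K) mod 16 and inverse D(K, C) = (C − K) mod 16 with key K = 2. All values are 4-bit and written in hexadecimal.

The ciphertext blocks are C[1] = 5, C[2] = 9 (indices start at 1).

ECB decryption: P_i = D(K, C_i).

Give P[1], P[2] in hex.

P[1] = 3, P[2] = 7

P[1]: D(K, 5) = 3.
P[2]: D(K, 9) = 7.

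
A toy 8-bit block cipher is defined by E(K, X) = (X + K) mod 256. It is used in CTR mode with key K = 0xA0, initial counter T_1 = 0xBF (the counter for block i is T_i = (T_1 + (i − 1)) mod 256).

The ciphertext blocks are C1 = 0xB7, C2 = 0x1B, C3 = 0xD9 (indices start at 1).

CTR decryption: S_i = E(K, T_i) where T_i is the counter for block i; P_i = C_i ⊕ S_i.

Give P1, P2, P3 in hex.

P1: T = 0xBF, S = E(K, T) = 0x5F; 0xB7 ⊕ 0x5F = 0xE8.
P2: T = 0xC0, S = E(K, T) = 0x60; 0x1B ⊕ 0x60 = 0x7B.
P3: T = 0xC1, S = E(K, T) = 0x61; 0xD9 ⊕ 0x61 = 0xB8.

P1 = 0xE8, P2 = 0x7B, P3 = 0xB8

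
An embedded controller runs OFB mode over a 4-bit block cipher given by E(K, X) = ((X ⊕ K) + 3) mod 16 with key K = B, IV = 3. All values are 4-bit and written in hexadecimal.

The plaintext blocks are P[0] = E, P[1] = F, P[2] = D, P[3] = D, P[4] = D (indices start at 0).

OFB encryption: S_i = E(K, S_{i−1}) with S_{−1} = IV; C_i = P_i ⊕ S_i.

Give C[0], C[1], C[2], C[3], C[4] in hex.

C[0]: S = E(K, 3) = B; E ⊕ B = 5.
C[1]: S = E(K, B) = 3; F ⊕ 3 = C.
C[2]: S = E(K, 3) = B; D ⊕ B = 6.
C[3]: S = E(K, B) = 3; D ⊕ 3 = E.
C[4]: S = E(K, 3) = B; D ⊕ B = 6.

C[0] = 5, C[1] = C, C[2] = 6, C[3] = E, C[4] = 6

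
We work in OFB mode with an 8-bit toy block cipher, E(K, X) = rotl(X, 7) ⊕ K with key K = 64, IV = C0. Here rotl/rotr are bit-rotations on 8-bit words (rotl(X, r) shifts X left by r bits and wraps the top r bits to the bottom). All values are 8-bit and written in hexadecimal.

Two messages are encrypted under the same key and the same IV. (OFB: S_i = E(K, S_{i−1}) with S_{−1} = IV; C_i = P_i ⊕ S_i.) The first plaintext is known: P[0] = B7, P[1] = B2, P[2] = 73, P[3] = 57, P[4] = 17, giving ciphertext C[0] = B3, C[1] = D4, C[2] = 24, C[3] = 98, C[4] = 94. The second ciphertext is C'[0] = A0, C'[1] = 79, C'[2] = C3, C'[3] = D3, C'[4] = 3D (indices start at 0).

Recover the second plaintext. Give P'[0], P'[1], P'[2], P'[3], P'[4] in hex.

P'[0] = A4, P'[1] = 1F, P'[2] = 94, P'[3] = 1C, P'[4] = BE

In OFB with a reused IV, both messages share the same keystream S_i, so C_i ⊕ C'_i = P_i ⊕ P'_i and thus P'_i = P_i ⊕ C_i ⊕ C'_i.
P'[0]: B7 ⊕ B3 ⊕ A0 = A4.
P'[1]: B2 ⊕ D4 ⊕ 79 = 1F.
P'[2]: 73 ⊕ 24 ⊕ C3 = 94.
P'[3]: 57 ⊕ 98 ⊕ D3 = 1C.
P'[4]: 17 ⊕ 94 ⊕ 3D = BE.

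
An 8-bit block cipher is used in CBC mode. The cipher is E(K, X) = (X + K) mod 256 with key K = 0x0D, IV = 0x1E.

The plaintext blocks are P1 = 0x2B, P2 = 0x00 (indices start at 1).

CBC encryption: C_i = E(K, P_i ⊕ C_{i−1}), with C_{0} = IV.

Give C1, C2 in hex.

C1: P1 ⊕ 0x1E = 0x35; E(K, 0x35) = 0x42.
C2: P2 ⊕ 0x42 = 0x42; E(K, 0x42) = 0x4F.

C1 = 0x42, C2 = 0x4F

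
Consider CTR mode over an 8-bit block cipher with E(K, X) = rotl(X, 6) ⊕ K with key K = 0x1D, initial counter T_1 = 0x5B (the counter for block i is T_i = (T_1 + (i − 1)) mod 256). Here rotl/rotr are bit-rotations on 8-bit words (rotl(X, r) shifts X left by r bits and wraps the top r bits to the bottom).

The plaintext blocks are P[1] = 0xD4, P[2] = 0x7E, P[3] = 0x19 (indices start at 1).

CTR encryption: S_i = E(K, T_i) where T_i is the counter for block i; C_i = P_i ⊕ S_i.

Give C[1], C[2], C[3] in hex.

C[1]: T = 0x5B, S = E(K, T) = 0xCB; 0xD4 ⊕ 0xCB = 0x1F.
C[2]: T = 0x5C, S = E(K, T) = 0x0A; 0x7E ⊕ 0x0A = 0x74.
C[3]: T = 0x5D, S = E(K, T) = 0x4A; 0x19 ⊕ 0x4A = 0x53.

C[1] = 0x1F, C[2] = 0x74, C[3] = 0x53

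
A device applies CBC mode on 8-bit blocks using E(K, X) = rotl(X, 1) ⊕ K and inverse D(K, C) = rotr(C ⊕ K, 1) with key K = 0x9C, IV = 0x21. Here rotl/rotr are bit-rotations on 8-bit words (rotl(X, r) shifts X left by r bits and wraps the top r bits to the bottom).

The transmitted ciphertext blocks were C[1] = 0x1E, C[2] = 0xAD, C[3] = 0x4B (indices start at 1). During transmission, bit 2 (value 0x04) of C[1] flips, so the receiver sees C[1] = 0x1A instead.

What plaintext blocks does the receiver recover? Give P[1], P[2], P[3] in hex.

P[1] = 0x62, P[2] = 0x82, P[3] = 0x46

CBC decryption: P_i = D(K, C_i) ⊕ C_{i−1}, with C_{0} = IV.
Only C[1] changed, to 0x1A. In CBC, a change in C_i garbles P_i and flips the same bit in P_{i+1}. Decrypting the received ciphertext:
P[1]: D(K, 0x1A) = 0x43; 0x43 ⊕ 0x21 = 0x62.
P[2]: D(K, 0xAD) = 0x98; 0x98 ⊕ 0x1A = 0x82.
P[3]: D(K, 0x4B) = 0xEB; 0xEB ⊕ 0xAD = 0x46.
Blocks that differ from the original plaintext: P[1], P[2].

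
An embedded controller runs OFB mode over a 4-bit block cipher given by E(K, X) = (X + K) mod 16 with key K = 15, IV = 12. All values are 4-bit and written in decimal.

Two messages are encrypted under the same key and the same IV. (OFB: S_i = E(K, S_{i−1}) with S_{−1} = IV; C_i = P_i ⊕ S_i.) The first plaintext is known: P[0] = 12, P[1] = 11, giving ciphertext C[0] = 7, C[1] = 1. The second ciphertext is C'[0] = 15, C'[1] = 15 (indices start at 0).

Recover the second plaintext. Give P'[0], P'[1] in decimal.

P'[0] = 4, P'[1] = 5

In OFB with a reused IV, both messages share the same keystream S_i, so C_i ⊕ C'_i = P_i ⊕ P'_i and thus P'_i = P_i ⊕ C_i ⊕ C'_i.
P'[0]: 12 ⊕ 7 ⊕ 15 = 4.
P'[1]: 11 ⊕ 1 ⊕ 15 = 5.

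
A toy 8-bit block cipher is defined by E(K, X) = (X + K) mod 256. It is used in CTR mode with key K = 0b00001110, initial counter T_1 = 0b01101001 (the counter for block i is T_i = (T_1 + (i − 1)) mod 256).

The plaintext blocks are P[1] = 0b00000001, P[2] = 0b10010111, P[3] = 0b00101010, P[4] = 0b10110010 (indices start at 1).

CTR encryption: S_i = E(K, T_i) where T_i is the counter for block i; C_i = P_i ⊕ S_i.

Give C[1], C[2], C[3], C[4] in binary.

C[1]: T = 0b01101001, S = E(K, T) = 0b01110111; 0b00000001 ⊕ 0b01110111 = 0b01110110.
C[2]: T = 0b01101010, S = E(K, T) = 0b01111000; 0b10010111 ⊕ 0b01111000 = 0b11101111.
C[3]: T = 0b01101011, S = E(K, T) = 0b01111001; 0b00101010 ⊕ 0b01111001 = 0b01010011.
C[4]: T = 0b01101100, S = E(K, T) = 0b01111010; 0b10110010 ⊕ 0b01111010 = 0b11001000.

C[1] = 0b01110110, C[2] = 0b11101111, C[3] = 0b01010011, C[4] = 0b11001000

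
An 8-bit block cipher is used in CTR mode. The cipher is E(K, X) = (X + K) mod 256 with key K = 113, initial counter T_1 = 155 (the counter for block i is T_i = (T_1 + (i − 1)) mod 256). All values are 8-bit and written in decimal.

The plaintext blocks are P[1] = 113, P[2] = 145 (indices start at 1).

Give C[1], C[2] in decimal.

C[1] = 125, C[2] = 156

CTR encryption: S_i = E(K, T_i) where T_i is the counter for block i; C_i = P_i ⊕ S_i.
C[1]: T = 155, S = E(K, T) = 12; 113 ⊕ 12 = 125.
C[2]: T = 156, S = E(K, T) = 13; 145 ⊕ 13 = 156.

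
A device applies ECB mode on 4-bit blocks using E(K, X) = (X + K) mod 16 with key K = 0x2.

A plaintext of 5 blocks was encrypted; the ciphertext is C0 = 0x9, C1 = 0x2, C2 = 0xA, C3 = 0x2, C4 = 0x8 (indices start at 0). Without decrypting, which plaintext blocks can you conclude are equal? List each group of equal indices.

ECB encrypts each block independently with the same key, so equal ciphertext blocks imply equal plaintext blocks.
C1 = C3 = 0x2, so P1 = P3.

P1 = P3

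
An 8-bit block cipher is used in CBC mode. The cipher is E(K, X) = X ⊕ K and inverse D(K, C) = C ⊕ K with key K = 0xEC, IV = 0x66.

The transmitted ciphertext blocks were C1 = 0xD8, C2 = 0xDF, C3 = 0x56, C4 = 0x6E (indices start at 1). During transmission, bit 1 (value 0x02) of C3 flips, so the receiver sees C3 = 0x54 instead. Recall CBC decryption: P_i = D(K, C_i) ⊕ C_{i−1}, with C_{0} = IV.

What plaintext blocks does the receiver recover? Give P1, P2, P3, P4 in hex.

Only C3 changed, to 0x54. In CBC, a change in C_i garbles P_i and flips the same bit in P_{i+1}. Decrypting the received ciphertext:
P1: D(K, 0xD8) = 0x34; 0x34 ⊕ 0x66 = 0x52.
P2: D(K, 0xDF) = 0x33; 0x33 ⊕ 0xD8 = 0xEB.
P3: D(K, 0x54) = 0xB8; 0xB8 ⊕ 0xDF = 0x67.
P4: D(K, 0x6E) = 0x82; 0x82 ⊕ 0x54 = 0xD6.
Blocks that differ from the original plaintext: P3, P4.

P1 = 0x52, P2 = 0xEB, P3 = 0x67, P4 = 0xD6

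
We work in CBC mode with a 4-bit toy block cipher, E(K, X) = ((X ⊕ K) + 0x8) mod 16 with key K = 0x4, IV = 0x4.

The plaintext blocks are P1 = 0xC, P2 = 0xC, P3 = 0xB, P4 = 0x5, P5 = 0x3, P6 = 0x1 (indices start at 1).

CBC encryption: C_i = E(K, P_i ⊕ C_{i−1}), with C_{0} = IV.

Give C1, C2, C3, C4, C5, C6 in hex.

C1: P1 ⊕ 0x4 = 0x8; E(K, 0x8) = 0x4.
C2: P2 ⊕ 0x4 = 0x8; E(K, 0x8) = 0x4.
C3: P3 ⊕ 0x4 = 0xF; E(K, 0xF) = 0x3.
C4: P4 ⊕ 0x3 = 0x6; E(K, 0x6) = 0xA.
C5: P5 ⊕ 0xA = 0x9; E(K, 0x9) = 0x5.
C6: P6 ⊕ 0x5 = 0x4; E(K, 0x4) = 0x8.

C1 = 0x4, C2 = 0x4, C3 = 0x3, C4 = 0xA, C5 = 0x5, C6 = 0x8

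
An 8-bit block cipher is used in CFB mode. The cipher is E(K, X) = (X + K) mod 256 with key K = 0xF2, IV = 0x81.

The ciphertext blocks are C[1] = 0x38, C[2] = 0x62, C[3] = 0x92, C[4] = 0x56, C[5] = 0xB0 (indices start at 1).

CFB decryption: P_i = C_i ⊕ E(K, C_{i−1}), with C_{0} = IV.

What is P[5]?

P[5]: E(K, 0x56) = 0x48; 0xB0 ⊕ 0x48 = 0xF8.

P[5] = 0xF8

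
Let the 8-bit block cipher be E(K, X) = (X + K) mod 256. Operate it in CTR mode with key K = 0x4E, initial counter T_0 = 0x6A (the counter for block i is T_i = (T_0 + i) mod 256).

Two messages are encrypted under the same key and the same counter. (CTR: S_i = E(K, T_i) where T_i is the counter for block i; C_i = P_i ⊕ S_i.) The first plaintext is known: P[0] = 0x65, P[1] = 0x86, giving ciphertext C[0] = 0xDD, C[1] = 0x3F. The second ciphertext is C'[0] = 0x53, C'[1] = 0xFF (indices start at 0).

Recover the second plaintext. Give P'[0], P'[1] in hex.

In CTR with a reused counter, both messages share the same keystream S_i, so C_i ⊕ C'_i = P_i ⊕ P'_i and thus P'_i = P_i ⊕ C_i ⊕ C'_i.
P'[0]: 0x65 ⊕ 0xDD ⊕ 0x53 = 0xEB.
P'[1]: 0x86 ⊕ 0x3F ⊕ 0xFF = 0x46.

P'[0] = 0xEB, P'[1] = 0x46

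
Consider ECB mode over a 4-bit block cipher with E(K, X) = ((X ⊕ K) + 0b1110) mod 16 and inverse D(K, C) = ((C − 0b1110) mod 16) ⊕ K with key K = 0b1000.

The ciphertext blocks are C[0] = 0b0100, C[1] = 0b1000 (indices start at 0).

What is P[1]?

P[1] = 0b0010

ECB decryption: P_i = D(K, C_i).
P[1]: D(K, 0b1000) = 0b0010.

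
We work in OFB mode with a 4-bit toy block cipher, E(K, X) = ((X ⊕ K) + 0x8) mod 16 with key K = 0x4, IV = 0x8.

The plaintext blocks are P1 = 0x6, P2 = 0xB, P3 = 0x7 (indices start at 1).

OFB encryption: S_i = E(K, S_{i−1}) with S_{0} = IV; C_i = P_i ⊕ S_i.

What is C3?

C1: S = E(K, 0x8) = 0x4; 0x6 ⊕ 0x4 = 0x2.
C2: S = E(K, 0x4) = 0x8; 0xB ⊕ 0x8 = 0x3.
C3: S = E(K, 0x8) = 0x4; 0x7 ⊕ 0x4 = 0x3.

C3 = 0x3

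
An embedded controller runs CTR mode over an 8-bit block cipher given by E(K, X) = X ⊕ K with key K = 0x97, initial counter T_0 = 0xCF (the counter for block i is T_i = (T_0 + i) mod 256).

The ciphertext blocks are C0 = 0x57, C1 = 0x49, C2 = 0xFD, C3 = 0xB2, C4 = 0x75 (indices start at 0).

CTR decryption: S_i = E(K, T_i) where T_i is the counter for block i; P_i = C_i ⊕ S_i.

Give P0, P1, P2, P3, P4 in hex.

P0: T = 0xCF, S = E(K, T) = 0x58; 0x57 ⊕ 0x58 = 0x0F.
P1: T = 0xD0, S = E(K, T) = 0x47; 0x49 ⊕ 0x47 = 0x0E.
P2: T = 0xD1, S = E(K, T) = 0x46; 0xFD ⊕ 0x46 = 0xBB.
P3: T = 0xD2, S = E(K, T) = 0x45; 0xB2 ⊕ 0x45 = 0xF7.
P4: T = 0xD3, S = E(K, T) = 0x44; 0x75 ⊕ 0x44 = 0x31.

P0 = 0x0F, P1 = 0x0E, P2 = 0xBB, P3 = 0xF7, P4 = 0x31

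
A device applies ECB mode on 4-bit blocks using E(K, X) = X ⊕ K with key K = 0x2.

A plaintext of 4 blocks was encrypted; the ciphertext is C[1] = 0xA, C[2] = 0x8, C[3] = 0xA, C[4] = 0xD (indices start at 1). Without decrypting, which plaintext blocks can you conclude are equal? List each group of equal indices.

ECB encrypts each block independently with the same key, so equal ciphertext blocks imply equal plaintext blocks.
C[1] = C[3] = 0xA, so P[1] = P[3].

P[1] = P[3]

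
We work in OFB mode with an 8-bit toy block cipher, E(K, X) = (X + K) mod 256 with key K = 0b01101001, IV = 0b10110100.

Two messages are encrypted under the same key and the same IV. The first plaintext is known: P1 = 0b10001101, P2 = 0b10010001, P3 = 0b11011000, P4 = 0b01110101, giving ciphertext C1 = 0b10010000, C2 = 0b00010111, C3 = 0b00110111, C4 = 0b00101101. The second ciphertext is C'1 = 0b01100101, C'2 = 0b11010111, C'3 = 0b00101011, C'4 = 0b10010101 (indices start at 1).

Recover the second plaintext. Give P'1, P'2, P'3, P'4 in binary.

P'1 = 0b01111000, P'2 = 0b01010001, P'3 = 0b11000100, P'4 = 0b11001101

In OFB with a reused IV, both messages share the same keystream S_i, so C_i ⊕ C'_i = P_i ⊕ P'_i and thus P'_i = P_i ⊕ C_i ⊕ C'_i.
P'1: 0b10001101 ⊕ 0b10010000 ⊕ 0b01100101 = 0b01111000.
P'2: 0b10010001 ⊕ 0b00010111 ⊕ 0b11010111 = 0b01010001.
P'3: 0b11011000 ⊕ 0b00110111 ⊕ 0b00101011 = 0b11000100.
P'4: 0b01110101 ⊕ 0b00101101 ⊕ 0b10010101 = 0b11001101.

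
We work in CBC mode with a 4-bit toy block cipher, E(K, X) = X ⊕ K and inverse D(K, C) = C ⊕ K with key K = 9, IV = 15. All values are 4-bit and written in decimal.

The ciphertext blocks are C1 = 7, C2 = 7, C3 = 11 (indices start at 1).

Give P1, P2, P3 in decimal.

CBC decryption: P_i = D(K, C_i) ⊕ C_{i−1}, with C_{0} = IV.
P1: D(K, 7) = 14; 14 ⊕ 15 = 1.
P2: D(K, 7) = 14; 14 ⊕ 7 = 9.
P3: D(K, 11) = 2; 2 ⊕ 7 = 5.

P1 = 1, P2 = 9, P3 = 5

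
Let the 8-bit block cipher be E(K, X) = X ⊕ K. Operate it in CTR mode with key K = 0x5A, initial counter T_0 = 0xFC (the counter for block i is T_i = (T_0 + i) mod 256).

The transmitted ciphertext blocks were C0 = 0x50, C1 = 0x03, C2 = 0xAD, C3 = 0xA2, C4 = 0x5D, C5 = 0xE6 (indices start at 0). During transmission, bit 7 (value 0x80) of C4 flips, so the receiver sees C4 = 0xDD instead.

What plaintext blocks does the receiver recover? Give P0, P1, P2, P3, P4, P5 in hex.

CTR decryption: S_i = E(K, T_i) where T_i is the counter for block i; P_i = C_i ⊕ S_i.
Only C4 changed, to 0xDD. In CTR, a change in C_i flips the same bit in P_i only; the keystream is unaffected. Decrypting the received ciphertext:
P0: T = 0xFC, S = E(K, T) = 0xA6; 0x50 ⊕ 0xA6 = 0xF6.
P1: T = 0xFD, S = E(K, T) = 0xA7; 0x03 ⊕ 0xA7 = 0xA4.
P2: T = 0xFE, S = E(K, T) = 0xA4; 0xAD ⊕ 0xA4 = 0x09.
P3: T = 0xFF, S = E(K, T) = 0xA5; 0xA2 ⊕ 0xA5 = 0x07.
P4: T = 0x00, S = E(K, T) = 0x5A; 0xDD ⊕ 0x5A = 0x87.
P5: T = 0x01, S = E(K, T) = 0x5B; 0xE6 ⊕ 0x5B = 0xBD.
Blocks that differ from the original plaintext: P4.

P0 = 0xF6, P1 = 0xA4, P2 = 0x09, P3 = 0x07, P4 = 0x87, P5 = 0xBD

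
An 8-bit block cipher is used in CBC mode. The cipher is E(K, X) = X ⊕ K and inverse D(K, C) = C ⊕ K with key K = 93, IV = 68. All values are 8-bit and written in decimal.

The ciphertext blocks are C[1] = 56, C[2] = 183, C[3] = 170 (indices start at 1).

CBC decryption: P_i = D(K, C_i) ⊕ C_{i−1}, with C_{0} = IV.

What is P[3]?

P[3] = 64

P[3]: D(K, 170) = 247; 247 ⊕ 183 = 64.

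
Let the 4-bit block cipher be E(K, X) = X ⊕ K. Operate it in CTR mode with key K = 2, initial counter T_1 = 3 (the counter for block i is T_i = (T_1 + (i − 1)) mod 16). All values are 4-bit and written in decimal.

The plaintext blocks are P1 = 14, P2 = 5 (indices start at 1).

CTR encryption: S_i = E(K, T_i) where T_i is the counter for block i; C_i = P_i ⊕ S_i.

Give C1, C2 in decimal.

C1 = 15, C2 = 3

C1: T = 3, S = E(K, T) = 1; 14 ⊕ 1 = 15.
C2: T = 4, S = E(K, T) = 6; 5 ⊕ 6 = 3.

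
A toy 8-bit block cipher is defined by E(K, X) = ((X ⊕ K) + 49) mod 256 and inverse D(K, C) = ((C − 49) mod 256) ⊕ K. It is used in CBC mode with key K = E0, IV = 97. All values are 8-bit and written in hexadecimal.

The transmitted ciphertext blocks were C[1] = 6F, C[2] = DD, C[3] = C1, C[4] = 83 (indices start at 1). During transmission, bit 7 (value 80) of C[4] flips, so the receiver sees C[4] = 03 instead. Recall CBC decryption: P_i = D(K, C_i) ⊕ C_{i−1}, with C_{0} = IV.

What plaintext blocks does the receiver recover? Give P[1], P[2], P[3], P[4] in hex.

Only C[4] changed, to 03. In CBC, a change in C_i garbles P_i and flips the same bit in P_{i+1}. Decrypting the received ciphertext:
P[1]: D(K, 6F) = C6; C6 ⊕ 97 = 51.
P[2]: D(K, DD) = 74; 74 ⊕ 6F = 1B.
P[3]: D(K, C1) = 98; 98 ⊕ DD = 45.
P[4]: D(K, 03) = 5A; 5A ⊕ C1 = 9B.
Blocks that differ from the original plaintext: P[4].

P[1] = 51, P[2] = 1B, P[3] = 45, P[4] = 9B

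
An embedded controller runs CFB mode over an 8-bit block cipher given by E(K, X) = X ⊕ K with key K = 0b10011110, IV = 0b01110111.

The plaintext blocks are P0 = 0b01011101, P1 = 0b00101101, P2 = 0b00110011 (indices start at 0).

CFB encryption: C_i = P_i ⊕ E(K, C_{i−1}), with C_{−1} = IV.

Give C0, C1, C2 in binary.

C0: E(K, 0b01110111) = 0b11101001; 0b01011101 ⊕ 0b11101001 = 0b10110100.
C1: E(K, 0b10110100) = 0b00101010; 0b00101101 ⊕ 0b00101010 = 0b00000111.
C2: E(K, 0b00000111) = 0b10011001; 0b00110011 ⊕ 0b10011001 = 0b10101010.

C0 = 0b10110100, C1 = 0b00000111, C2 = 0b10101010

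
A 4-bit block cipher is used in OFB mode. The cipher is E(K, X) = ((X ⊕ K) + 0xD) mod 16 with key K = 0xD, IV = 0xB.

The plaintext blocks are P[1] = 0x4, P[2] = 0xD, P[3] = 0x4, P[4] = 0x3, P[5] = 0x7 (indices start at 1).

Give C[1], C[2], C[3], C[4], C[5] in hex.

C[1] = 0x7, C[2] = 0x6, C[3] = 0x7, C[4] = 0x8, C[5] = 0x4

OFB encryption: S_i = E(K, S_{i−1}) with S_{0} = IV; C_i = P_i ⊕ S_i.
C[1]: S = E(K, 0xB) = 0x3; 0x4 ⊕ 0x3 = 0x7.
C[2]: S = E(K, 0x3) = 0xB; 0xD ⊕ 0xB = 0x6.
C[3]: S = E(K, 0xB) = 0x3; 0x4 ⊕ 0x3 = 0x7.
C[4]: S = E(K, 0x3) = 0xB; 0x3 ⊕ 0xB = 0x8.
C[5]: S = E(K, 0xB) = 0x3; 0x7 ⊕ 0x3 = 0x4.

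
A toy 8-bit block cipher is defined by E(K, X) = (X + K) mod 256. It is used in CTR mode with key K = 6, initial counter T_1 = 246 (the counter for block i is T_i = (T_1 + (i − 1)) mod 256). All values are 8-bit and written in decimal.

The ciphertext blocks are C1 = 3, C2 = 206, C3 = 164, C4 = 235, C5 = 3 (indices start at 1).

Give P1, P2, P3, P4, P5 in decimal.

CTR decryption: S_i = E(K, T_i) where T_i is the counter for block i; P_i = C_i ⊕ S_i.
P1: T = 246, S = E(K, T) = 252; 3 ⊕ 252 = 255.
P2: T = 247, S = E(K, T) = 253; 206 ⊕ 253 = 51.
P3: T = 248, S = E(K, T) = 254; 164 ⊕ 254 = 90.
P4: T = 249, S = E(K, T) = 255; 235 ⊕ 255 = 20.
P5: T = 250, S = E(K, T) = 0; 3 ⊕ 0 = 3.

P1 = 255, P2 = 51, P3 = 90, P4 = 20, P5 = 3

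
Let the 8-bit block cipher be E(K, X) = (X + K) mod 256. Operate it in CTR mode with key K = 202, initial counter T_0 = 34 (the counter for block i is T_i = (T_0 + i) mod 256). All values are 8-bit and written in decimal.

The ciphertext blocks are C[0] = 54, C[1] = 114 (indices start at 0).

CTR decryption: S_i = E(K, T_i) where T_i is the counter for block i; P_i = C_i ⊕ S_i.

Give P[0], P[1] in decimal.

P[0]: T = 34, S = E(K, T) = 236; 54 ⊕ 236 = 218.
P[1]: T = 35, S = E(K, T) = 237; 114 ⊕ 237 = 159.

P[0] = 218, P[1] = 159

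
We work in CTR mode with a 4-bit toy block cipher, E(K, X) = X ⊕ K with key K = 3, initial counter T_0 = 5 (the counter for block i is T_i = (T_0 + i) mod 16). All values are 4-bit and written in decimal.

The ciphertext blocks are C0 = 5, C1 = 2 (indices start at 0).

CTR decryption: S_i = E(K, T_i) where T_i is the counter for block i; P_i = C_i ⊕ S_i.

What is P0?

P0: T = 5, S = E(K, T) = 6; 5 ⊕ 6 = 3.

P0 = 3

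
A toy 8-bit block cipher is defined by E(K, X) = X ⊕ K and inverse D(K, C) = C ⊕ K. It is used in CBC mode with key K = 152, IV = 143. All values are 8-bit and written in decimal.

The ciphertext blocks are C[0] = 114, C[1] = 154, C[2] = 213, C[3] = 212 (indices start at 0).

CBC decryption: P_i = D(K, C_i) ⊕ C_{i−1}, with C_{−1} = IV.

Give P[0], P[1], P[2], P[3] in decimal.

P[0] = 101, P[1] = 112, P[2] = 215, P[3] = 153

P[0]: D(K, 114) = 234; 234 ⊕ 143 = 101.
P[1]: D(K, 154) = 2; 2 ⊕ 114 = 112.
P[2]: D(K, 213) = 77; 77 ⊕ 154 = 215.
P[3]: D(K, 212) = 76; 76 ⊕ 213 = 153.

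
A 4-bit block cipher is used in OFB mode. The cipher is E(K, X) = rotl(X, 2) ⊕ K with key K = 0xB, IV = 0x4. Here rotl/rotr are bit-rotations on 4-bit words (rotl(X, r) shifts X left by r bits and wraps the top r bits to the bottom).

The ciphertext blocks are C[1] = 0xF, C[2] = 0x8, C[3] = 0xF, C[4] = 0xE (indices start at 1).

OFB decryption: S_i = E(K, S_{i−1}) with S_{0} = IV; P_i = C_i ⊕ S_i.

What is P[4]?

P[4] = 0xA

P[1]: S = E(K, 0x4) = 0xA; 0xF ⊕ 0xA = 0x5.
P[2]: S = E(K, 0xA) = 0x1; 0x8 ⊕ 0x1 = 0x9.
P[3]: S = E(K, 0x1) = 0xF; 0xF ⊕ 0xF = 0x0.
P[4]: S = E(K, 0xF) = 0x4; 0xE ⊕ 0x4 = 0xA.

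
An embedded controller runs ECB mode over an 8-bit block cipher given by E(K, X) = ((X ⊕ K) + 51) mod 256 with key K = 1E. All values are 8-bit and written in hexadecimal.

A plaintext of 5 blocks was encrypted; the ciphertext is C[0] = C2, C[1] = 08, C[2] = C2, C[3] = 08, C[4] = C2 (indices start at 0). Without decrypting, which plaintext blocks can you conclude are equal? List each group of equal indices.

P[0] = P[2] = P[4]; P[1] = P[3]

ECB encrypts each block independently with the same key, so equal ciphertext blocks imply equal plaintext blocks.
C[0] = C[2] = C[4] = C2, so P[0] = P[2] = P[4].
C[1] = C[3] = 08, so P[1] = P[3].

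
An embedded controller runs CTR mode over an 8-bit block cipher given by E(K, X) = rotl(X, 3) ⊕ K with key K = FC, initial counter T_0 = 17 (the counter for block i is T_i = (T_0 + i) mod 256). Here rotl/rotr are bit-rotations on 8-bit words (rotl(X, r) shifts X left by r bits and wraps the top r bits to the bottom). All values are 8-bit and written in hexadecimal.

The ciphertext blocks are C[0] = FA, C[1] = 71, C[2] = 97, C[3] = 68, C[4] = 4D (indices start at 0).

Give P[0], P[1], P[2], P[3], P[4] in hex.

CTR decryption: S_i = E(K, T_i) where T_i is the counter for block i; P_i = C_i ⊕ S_i.
P[0]: T = 17, S = E(K, T) = 44; FA ⊕ 44 = BE.
P[1]: T = 18, S = E(K, T) = 3C; 71 ⊕ 3C = 4D.
P[2]: T = 19, S = E(K, T) = 34; 97 ⊕ 34 = A3.
P[3]: T = 1A, S = E(K, T) = 2C; 68 ⊕ 2C = 44.
P[4]: T = 1B, S = E(K, T) = 24; 4D ⊕ 24 = 69.

P[0] = BE, P[1] = 4D, P[2] = A3, P[3] = 44, P[4] = 69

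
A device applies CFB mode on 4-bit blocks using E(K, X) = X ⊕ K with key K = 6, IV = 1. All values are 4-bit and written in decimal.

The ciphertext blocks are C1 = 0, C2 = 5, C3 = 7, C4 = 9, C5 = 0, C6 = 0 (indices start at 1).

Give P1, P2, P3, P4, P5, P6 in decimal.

CFB decryption: P_i = C_i ⊕ E(K, C_{i−1}), with C_{0} = IV.
P1: E(K, 1) = 7; 0 ⊕ 7 = 7.
P2: E(K, 0) = 6; 5 ⊕ 6 = 3.
P3: E(K, 5) = 3; 7 ⊕ 3 = 4.
P4: E(K, 7) = 1; 9 ⊕ 1 = 8.
P5: E(K, 9) = 15; 0 ⊕ 15 = 15.
P6: E(K, 0) = 6; 0 ⊕ 6 = 6.

P1 = 7, P2 = 3, P3 = 4, P4 = 8, P5 = 15, P6 = 6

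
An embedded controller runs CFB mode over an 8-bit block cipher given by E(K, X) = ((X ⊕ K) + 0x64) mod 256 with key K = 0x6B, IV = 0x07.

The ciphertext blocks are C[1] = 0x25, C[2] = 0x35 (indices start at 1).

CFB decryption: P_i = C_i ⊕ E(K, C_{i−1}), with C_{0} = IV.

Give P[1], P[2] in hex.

P[1] = 0xF5, P[2] = 0x87

P[1]: E(K, 0x07) = 0xD0; 0x25 ⊕ 0xD0 = 0xF5.
P[2]: E(K, 0x25) = 0xB2; 0x35 ⊕ 0xB2 = 0x87.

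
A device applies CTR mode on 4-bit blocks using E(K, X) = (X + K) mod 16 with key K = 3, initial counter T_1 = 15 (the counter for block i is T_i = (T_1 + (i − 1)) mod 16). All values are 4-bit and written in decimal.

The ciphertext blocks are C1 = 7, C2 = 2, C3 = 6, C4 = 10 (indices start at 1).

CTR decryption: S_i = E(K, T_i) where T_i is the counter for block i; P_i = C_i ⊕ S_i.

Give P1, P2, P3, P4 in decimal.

P1 = 5, P2 = 1, P3 = 2, P4 = 15

P1: T = 15, S = E(K, T) = 2; 7 ⊕ 2 = 5.
P2: T = 0, S = E(K, T) = 3; 2 ⊕ 3 = 1.
P3: T = 1, S = E(K, T) = 4; 6 ⊕ 4 = 2.
P4: T = 2, S = E(K, T) = 5; 10 ⊕ 5 = 15.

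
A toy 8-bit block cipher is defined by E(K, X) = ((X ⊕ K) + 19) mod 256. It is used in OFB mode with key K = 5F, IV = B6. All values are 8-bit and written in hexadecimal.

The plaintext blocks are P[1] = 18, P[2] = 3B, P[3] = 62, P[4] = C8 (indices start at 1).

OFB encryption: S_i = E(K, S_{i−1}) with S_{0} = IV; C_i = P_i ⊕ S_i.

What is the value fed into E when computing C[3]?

76

C[1]: S = E(K, B6) = 02; 18 ⊕ 02 = 1A.
C[2]: S = E(K, 02) = 76; 3B ⊕ 76 = 4D.
C[3]: S = E(K, 76) = 42; 62 ⊕ 42 = 20.
So the input to E for block [3] is 76.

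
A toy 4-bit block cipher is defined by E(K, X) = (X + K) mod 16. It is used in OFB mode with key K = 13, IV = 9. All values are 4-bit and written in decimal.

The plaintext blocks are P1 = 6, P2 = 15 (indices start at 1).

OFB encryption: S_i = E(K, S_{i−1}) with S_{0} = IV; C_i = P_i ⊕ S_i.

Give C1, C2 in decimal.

C1: S = E(K, 9) = 6; 6 ⊕ 6 = 0.
C2: S = E(K, 6) = 3; 15 ⊕ 3 = 12.

C1 = 0, C2 = 12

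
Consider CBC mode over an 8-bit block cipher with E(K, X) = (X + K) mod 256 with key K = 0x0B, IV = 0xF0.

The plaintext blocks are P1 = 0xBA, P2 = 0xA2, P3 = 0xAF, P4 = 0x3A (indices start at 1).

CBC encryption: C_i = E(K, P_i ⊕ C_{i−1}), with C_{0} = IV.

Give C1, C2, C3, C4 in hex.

C1: P1 ⊕ 0xF0 = 0x4A; E(K, 0x4A) = 0x55.
C2: P2 ⊕ 0x55 = 0xF7; E(K, 0xF7) = 0x02.
C3: P3 ⊕ 0x02 = 0xAD; E(K, 0xAD) = 0xB8.
C4: P4 ⊕ 0xB8 = 0x82; E(K, 0x82) = 0x8D.

C1 = 0x55, C2 = 0x02, C3 = 0xB8, C4 = 0x8D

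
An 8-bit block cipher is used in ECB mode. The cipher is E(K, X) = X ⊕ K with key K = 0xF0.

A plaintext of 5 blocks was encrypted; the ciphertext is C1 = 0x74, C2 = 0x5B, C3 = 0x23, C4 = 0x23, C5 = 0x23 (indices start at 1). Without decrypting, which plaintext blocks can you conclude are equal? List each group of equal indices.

P3 = P4 = P5

ECB encrypts each block independently with the same key, so equal ciphertext blocks imply equal plaintext blocks.
C3 = C4 = C5 = 0x23, so P3 = P4 = P5.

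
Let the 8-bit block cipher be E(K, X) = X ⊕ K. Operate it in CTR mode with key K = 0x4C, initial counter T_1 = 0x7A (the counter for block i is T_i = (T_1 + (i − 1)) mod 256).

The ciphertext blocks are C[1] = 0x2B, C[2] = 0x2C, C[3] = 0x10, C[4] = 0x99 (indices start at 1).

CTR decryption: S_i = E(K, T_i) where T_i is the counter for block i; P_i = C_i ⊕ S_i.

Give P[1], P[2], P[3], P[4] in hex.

P[1] = 0x1D, P[2] = 0x1B, P[3] = 0x20, P[4] = 0xA8

P[1]: T = 0x7A, S = E(K, T) = 0x36; 0x2B ⊕ 0x36 = 0x1D.
P[2]: T = 0x7B, S = E(K, T) = 0x37; 0x2C ⊕ 0x37 = 0x1B.
P[3]: T = 0x7C, S = E(K, T) = 0x30; 0x10 ⊕ 0x30 = 0x20.
P[4]: T = 0x7D, S = E(K, T) = 0x31; 0x99 ⊕ 0x31 = 0xA8.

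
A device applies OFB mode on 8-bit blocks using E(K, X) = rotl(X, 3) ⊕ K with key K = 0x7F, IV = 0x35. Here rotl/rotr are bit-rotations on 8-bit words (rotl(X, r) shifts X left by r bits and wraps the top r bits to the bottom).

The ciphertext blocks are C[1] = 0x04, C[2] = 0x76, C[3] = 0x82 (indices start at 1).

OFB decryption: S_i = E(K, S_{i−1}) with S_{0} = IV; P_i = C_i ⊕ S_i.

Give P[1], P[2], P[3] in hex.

P[1]: S = E(K, 0x35) = 0xD6; 0x04 ⊕ 0xD6 = 0xD2.
P[2]: S = E(K, 0xD6) = 0xC9; 0x76 ⊕ 0xC9 = 0xBF.
P[3]: S = E(K, 0xC9) = 0x31; 0x82 ⊕ 0x31 = 0xB3.

P[1] = 0xD2, P[2] = 0xBF, P[3] = 0xB3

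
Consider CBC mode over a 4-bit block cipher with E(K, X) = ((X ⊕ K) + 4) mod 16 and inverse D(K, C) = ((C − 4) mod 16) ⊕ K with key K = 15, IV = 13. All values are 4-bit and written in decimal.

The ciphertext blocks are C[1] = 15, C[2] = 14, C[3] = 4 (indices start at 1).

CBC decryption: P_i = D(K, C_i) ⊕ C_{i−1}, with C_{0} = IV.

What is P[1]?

P[1] = 9

P[1]: D(K, 15) = 4; 4 ⊕ 13 = 9.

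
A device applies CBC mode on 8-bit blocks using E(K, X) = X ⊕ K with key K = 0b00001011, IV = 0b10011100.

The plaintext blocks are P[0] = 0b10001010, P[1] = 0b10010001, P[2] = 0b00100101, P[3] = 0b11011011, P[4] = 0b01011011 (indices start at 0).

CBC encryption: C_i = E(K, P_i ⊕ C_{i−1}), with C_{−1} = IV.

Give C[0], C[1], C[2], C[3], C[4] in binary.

C[0]: P[0] ⊕ 0b10011100 = 0b00010110; E(K, 0b00010110) = 0b00011101.
C[1]: P[1] ⊕ 0b00011101 = 0b10001100; E(K, 0b10001100) = 0b10000111.
C[2]: P[2] ⊕ 0b10000111 = 0b10100010; E(K, 0b10100010) = 0b10101001.
C[3]: P[3] ⊕ 0b10101001 = 0b01110010; E(K, 0b01110010) = 0b01111001.
C[4]: P[4] ⊕ 0b01111001 = 0b00100010; E(K, 0b00100010) = 0b00101001.

C[0] = 0b00011101, C[1] = 0b10000111, C[2] = 0b10101001, C[3] = 0b01111001, C[4] = 0b00101001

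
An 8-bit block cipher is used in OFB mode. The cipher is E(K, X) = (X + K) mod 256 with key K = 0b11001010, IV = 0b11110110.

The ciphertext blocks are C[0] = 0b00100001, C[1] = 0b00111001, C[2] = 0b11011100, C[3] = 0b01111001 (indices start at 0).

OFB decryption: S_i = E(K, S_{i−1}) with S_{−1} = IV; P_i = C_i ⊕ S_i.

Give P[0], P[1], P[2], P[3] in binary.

P[0] = 0b11100001, P[1] = 0b10110011, P[2] = 0b10001000, P[3] = 0b01100111

P[0]: S = E(K, 0b11110110) = 0b11000000; 0b00100001 ⊕ 0b11000000 = 0b11100001.
P[1]: S = E(K, 0b11000000) = 0b10001010; 0b00111001 ⊕ 0b10001010 = 0b10110011.
P[2]: S = E(K, 0b10001010) = 0b01010100; 0b11011100 ⊕ 0b01010100 = 0b10001000.
P[3]: S = E(K, 0b01010100) = 0b00011110; 0b01111001 ⊕ 0b00011110 = 0b01100111.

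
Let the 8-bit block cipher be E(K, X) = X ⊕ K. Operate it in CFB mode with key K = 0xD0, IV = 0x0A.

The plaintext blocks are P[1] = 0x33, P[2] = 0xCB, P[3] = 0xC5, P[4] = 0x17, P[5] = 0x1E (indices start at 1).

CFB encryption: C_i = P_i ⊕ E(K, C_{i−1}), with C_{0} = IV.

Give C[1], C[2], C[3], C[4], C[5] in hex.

C[1] = 0xE9, C[2] = 0xF2, C[3] = 0xE7, C[4] = 0x20, C[5] = 0xEE

C[1]: E(K, 0x0A) = 0xDA; 0x33 ⊕ 0xDA = 0xE9.
C[2]: E(K, 0xE9) = 0x39; 0xCB ⊕ 0x39 = 0xF2.
C[3]: E(K, 0xF2) = 0x22; 0xC5 ⊕ 0x22 = 0xE7.
C[4]: E(K, 0xE7) = 0x37; 0x17 ⊕ 0x37 = 0x20.
C[5]: E(K, 0x20) = 0xF0; 0x1E ⊕ 0xF0 = 0xEE.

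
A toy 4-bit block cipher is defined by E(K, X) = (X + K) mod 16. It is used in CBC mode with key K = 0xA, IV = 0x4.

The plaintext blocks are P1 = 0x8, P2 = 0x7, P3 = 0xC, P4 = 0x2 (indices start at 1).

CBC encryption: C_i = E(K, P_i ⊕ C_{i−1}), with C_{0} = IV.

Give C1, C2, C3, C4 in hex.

C1 = 0x6, C2 = 0xB, C3 = 0x1, C4 = 0xD

C1: P1 ⊕ 0x4 = 0xC; E(K, 0xC) = 0x6.
C2: P2 ⊕ 0x6 = 0x1; E(K, 0x1) = 0xB.
C3: P3 ⊕ 0xB = 0x7; E(K, 0x7) = 0x1.
C4: P4 ⊕ 0x1 = 0x3; E(K, 0x3) = 0xD.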